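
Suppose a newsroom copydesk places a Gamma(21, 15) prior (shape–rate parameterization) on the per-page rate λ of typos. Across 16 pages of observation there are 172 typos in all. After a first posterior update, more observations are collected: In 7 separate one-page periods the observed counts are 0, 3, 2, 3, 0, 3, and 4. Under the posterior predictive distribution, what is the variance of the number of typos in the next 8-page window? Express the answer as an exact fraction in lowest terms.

19136/361

Total count 172 over total exposure 16 pages.
After the first batch: Gamma(21 + 172, 15 + 16) = Gamma(193, 31).
Total count: 0 + 3 + 2 + 3 + 0 + 3 + 4 = 15.
Total exposure: 7 pages.
After the second batch: Gamma(193 + 15, 31 + 7) = Gamma(208, 38).
The posterior predictive for a window of length T is Negative Binomial with variance T·α'·(β'+T)/β'² = 8·208·46/1444 = 19136/361.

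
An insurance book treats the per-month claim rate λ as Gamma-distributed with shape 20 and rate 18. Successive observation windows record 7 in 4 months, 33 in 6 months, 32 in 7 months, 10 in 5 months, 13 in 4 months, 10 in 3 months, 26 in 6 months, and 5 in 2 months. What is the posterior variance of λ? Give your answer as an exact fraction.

156/3025

Total count: 7 + 33 + 32 + 10 + 13 + 10 + 26 + 5 = 136.
Total exposure: 4 + 6 + 7 + 5 + 4 + 3 + 6 + 2 = 37 months.
The Gamma prior is conjugate for the Poisson rate, so λ | data ~ Gamma(20+136, 18+37) = Gamma(156, 55).
Posterior variance = α'/β'² = 156/3025.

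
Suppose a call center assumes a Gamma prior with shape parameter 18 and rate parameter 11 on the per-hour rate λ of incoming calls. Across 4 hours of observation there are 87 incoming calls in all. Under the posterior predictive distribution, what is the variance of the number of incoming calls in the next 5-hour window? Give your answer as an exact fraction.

140/3

Total count 87 over total exposure 4 hours.
Conjugate update: add total count to the shape and total exposure to the rate, giving Gamma(105, 15).
The posterior predictive for a window of length T is Negative Binomial with variance T·α'·(β'+T)/β'² = 5·105·20/225 = 140/3.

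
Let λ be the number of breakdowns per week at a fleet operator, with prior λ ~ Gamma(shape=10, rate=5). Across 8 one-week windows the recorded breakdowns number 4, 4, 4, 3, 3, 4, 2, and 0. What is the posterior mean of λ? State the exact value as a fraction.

34/13

Total count: 4 + 4 + 4 + 3 + 3 + 4 + 2 + 0 = 24.
Total exposure: 8 weeks.
Gamma(α, β) with Poisson data over total exposure Σt gives posterior Gamma(α+Σx, β+Σt) = Gamma(34, 13).
Posterior mean = α'/β' = 34/13.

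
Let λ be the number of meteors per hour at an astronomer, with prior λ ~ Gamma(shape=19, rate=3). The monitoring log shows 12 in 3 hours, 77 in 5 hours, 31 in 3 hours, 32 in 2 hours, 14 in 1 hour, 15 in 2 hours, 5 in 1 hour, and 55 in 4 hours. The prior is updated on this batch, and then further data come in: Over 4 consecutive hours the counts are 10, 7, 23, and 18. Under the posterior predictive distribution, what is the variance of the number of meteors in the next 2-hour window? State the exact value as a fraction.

Total count: 12 + 77 + 31 + 32 + 14 + 15 + 5 + 55 = 241.
Total exposure: 3 + 5 + 3 + 2 + 1 + 2 + 1 + 4 = 21 hours.
After the first batch: Gamma(19 + 241, 3 + 21) = Gamma(260, 24).
Total count: 10 + 7 + 23 + 18 = 58.
Total exposure: 4 hours.
After the second batch: Gamma(260 + 58, 24 + 4) = Gamma(318, 28).
The posterior predictive for a window of length T is Negative Binomial with variance T·α'·(β'+T)/β'² = 2·318·30/784 = 2385/98.

2385/98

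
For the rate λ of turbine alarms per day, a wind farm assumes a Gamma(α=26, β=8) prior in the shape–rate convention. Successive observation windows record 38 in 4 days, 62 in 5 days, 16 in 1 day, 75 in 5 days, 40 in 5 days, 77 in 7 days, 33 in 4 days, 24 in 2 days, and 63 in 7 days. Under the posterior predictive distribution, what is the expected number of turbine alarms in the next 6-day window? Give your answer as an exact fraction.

Total count: 38 + 62 + 16 + 75 + 40 + 77 + 33 + 24 + 63 = 428.
Total exposure: 4 + 5 + 1 + 5 + 5 + 7 + 4 + 2 + 7 = 40 days.
Conjugate update: add total count to the shape and total exposure to the rate, giving Gamma(454, 48).
Predictive mean over a 6-day window = T·E[λ|data] = 6·454/48 = 227/4.

227/4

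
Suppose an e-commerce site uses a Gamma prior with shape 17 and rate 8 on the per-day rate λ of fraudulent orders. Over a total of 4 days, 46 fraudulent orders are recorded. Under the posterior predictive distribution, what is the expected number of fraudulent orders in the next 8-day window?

42

Total count 46 over total exposure 4 days.
Conjugate update: add total count to the shape and total exposure to the rate, giving Gamma(63, 12).
Predictive mean over an 8-day window = T·E[λ|data] = 8·63/12 = 42.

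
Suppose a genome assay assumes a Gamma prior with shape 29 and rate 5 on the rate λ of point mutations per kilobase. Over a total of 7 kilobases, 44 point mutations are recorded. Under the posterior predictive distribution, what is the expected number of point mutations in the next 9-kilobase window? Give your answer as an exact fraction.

219/4

Total count 44 over total exposure 7 kilobases.
Gamma(α, β) with Poisson data over total exposure Σt gives posterior Gamma(α+Σx, β+Σt) = Gamma(73, 12).
Predictive mean over a 9-kilobase window = T·E[λ|data] = 9·73/12 = 219/4.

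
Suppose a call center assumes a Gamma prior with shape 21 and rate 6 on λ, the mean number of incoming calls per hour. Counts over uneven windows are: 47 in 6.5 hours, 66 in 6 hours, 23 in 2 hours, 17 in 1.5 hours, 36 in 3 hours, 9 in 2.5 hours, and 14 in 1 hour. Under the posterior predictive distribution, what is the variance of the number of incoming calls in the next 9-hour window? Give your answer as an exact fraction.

34950/361

Total count: 47 + 66 + 23 + 17 + 36 + 9 + 14 = 212.
Total exposure: 6.5 + 6 + 2 + 1.5 + 3 + 2.5 + 1 = 22.5 hours.
By Gamma–Poisson conjugacy, the posterior is Gamma(α + Σx, β + Σt) = Gamma(21 + 212, 6 + 22.5) = Gamma(233, 57/2).
The posterior predictive for a window of length T is Negative Binomial with variance T·α'·(β'+T)/β'² = 9·233·(75/2)/(3249/4) = 34950/361.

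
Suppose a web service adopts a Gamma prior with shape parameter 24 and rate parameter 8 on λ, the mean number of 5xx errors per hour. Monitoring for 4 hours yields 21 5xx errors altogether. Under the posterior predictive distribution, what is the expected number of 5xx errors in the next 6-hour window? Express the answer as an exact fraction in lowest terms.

45/2

Total count 21 over total exposure 4 hours.
Conjugate update: add total count to the shape and total exposure to the rate, giving Gamma(45, 12).
Predictive mean over a 6-hour window = T·E[λ|data] = 6·45/12 = 45/2.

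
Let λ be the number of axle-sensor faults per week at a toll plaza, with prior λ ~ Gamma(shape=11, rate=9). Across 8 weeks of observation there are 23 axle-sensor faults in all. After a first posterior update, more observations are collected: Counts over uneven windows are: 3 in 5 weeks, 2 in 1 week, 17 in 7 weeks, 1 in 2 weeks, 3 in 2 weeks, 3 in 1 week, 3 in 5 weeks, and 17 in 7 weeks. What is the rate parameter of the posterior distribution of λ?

Total count 23 over total exposure 8 weeks.
After the first batch: Gamma(11 + 23, 9 + 8) = Gamma(34, 17).
Total count: 3 + 2 + 17 + 1 + 3 + 3 + 3 + 17 = 49.
Total exposure: 5 + 1 + 7 + 2 + 2 + 1 + 5 + 7 = 30 weeks.
After the second batch: Gamma(34 + 49, 17 + 30) = Gamma(83, 47).

47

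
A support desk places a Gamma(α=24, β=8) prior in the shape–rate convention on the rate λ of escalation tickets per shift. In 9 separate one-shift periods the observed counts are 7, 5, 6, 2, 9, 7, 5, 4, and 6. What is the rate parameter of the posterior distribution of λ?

Total count: 7 + 5 + 6 + 2 + 9 + 7 + 5 + 4 + 6 = 51.
Total exposure: 9 shifts.
The Gamma prior is conjugate for the Poisson rate, so λ | data ~ Gamma(24+51, 8+9) = Gamma(75, 17).

17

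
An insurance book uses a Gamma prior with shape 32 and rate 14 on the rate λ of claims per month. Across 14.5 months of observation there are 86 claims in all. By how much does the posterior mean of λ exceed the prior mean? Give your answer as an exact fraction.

740/399

Total count 86 over total exposure 14.5 months.
The Gamma prior is conjugate for the Poisson rate, so λ | data ~ Gamma(32+86, 14+14.5) = Gamma(118, 57/2).
Posterior mean = 118/(57/2) = 236/57; prior mean = 32/14 = 16/7. Difference = 236/57 − 16/7 = 740/399.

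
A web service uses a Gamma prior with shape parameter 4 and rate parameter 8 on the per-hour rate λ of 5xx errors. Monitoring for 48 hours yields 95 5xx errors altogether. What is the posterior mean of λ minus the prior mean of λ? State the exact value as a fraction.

71/56

Total count 95 over total exposure 48 hours.
Gamma(α, β) with Poisson data over total exposure Σt gives posterior Gamma(α+Σx, β+Σt) = Gamma(99, 56).
Posterior mean = 99/56 = 99/56; prior mean = 4/8 = 1/2. Difference = 99/56 − 1/2 = 71/56.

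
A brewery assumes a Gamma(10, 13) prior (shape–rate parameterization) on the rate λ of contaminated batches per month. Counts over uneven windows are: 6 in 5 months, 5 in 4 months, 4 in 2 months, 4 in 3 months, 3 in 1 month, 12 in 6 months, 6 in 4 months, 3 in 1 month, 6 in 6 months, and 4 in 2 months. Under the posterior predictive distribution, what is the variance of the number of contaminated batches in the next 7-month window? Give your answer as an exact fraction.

Total count: 6 + 5 + 4 + 4 + 3 + 12 + 6 + 3 + 6 + 4 = 53.
Total exposure: 5 + 4 + 2 + 3 + 1 + 6 + 4 + 1 + 6 + 2 = 34 months.
The Gamma prior is conjugate for the Poisson rate, so λ | data ~ Gamma(10+53, 13+34) = Gamma(63, 47).
The posterior predictive for a window of length T is Negative Binomial with variance T·α'·(β'+T)/β'² = 7·63·54/2209 = 23814/2209.

23814/2209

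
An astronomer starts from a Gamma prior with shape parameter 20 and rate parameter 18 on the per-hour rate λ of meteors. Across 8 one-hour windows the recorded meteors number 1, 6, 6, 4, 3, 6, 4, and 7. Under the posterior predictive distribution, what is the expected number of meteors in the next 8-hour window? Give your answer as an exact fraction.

228/13

Total count: 1 + 6 + 6 + 4 + 3 + 6 + 4 + 7 = 37.
Total exposure: 8 hours.
Conjugate update: add total count to the shape and total exposure to the rate, giving Gamma(57, 26).
Predictive mean over an 8-hour window = T·E[λ|data] = 8·57/26 = 228/13.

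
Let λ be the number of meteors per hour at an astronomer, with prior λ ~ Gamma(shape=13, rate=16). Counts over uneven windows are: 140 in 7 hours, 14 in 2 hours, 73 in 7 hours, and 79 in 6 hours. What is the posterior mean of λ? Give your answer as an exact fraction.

Total count: 140 + 14 + 73 + 79 = 306.
Total exposure: 7 + 2 + 7 + 6 = 22 hours.
The Gamma prior is conjugate for the Poisson rate, so λ | data ~ Gamma(13+306, 16+22) = Gamma(319, 38).
Posterior mean = α'/β' = 319/38.

319/38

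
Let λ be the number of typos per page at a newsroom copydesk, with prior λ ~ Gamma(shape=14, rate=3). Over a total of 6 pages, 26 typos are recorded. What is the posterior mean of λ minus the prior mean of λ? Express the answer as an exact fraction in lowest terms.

Total count 26 over total exposure 6 pages.
By Gamma–Poisson conjugacy, the posterior is Gamma(α + Σx, β + Σt) = Gamma(14 + 26, 3 + 6) = Gamma(40, 9).
Posterior mean = 40/9 = 40/9; prior mean = 14/3 = 14/3. Difference = 40/9 − 14/3 = -2/9.

-2/9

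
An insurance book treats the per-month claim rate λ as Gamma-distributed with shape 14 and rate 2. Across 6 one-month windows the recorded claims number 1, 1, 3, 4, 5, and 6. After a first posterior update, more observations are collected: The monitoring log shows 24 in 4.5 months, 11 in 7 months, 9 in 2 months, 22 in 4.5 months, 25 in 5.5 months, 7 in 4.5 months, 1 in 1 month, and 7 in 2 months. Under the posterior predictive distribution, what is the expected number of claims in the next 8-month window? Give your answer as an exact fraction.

1120/39

Total count: 1 + 1 + 3 + 4 + 5 + 6 = 20.
Total exposure: 6 months.
After the first batch: Gamma(14 + 20, 2 + 6) = Gamma(34, 8).
Total count: 24 + 11 + 9 + 22 + 25 + 7 + 1 + 7 = 106.
Total exposure: 4.5 + 7 + 2 + 4.5 + 5.5 + 4.5 + 1 + 2 = 31 months.
After the second batch: Gamma(34 + 106, 8 + 31) = Gamma(140, 39).
Predictive mean over an 8-month window = T·E[λ|data] = 8·140/39 = 1120/39.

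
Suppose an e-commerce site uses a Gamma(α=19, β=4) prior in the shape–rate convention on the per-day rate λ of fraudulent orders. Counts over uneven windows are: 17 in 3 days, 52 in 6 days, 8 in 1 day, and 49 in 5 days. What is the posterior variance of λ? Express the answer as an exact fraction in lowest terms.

Total count: 17 + 52 + 8 + 49 = 126.
Total exposure: 3 + 6 + 1 + 5 = 15 days.
By Gamma–Poisson conjugacy, the posterior is Gamma(α + Σx, β + Σt) = Gamma(19 + 126, 4 + 15) = Gamma(145, 19).
Posterior variance = α'/β'² = 145/361.

145/361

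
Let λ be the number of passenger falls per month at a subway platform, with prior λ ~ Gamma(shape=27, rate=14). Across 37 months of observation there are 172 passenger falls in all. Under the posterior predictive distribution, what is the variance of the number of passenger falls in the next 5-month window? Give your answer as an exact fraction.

55720/2601

Total count 172 over total exposure 37 months.
The Gamma prior is conjugate for the Poisson rate, so λ | data ~ Gamma(27+172, 14+37) = Gamma(199, 51).
The posterior predictive for a window of length T is Negative Binomial with variance T·α'·(β'+T)/β'² = 5·199·56/2601 = 55720/2601.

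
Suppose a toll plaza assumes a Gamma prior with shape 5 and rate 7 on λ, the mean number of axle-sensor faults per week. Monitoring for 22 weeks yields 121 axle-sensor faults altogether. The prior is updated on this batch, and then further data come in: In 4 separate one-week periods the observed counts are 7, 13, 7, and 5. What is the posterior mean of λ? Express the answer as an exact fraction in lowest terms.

Total count 121 over total exposure 22 weeks.
After the first batch: Gamma(5 + 121, 7 + 22) = Gamma(126, 29).
Total count: 7 + 13 + 7 + 5 = 32.
Total exposure: 4 weeks.
After the second batch: Gamma(126 + 32, 29 + 4) = Gamma(158, 33).
Posterior mean = α'/β' = 158/33.

158/33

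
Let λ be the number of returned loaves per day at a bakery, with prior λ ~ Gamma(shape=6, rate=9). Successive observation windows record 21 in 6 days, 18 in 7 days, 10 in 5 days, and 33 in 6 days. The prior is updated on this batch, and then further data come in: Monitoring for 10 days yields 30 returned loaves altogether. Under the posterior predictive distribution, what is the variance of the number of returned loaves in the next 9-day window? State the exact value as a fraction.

Total count: 21 + 18 + 10 + 33 = 82.
Total exposure: 6 + 7 + 5 + 6 = 24 days.
After the first batch: Gamma(6 + 82, 9 + 24) = Gamma(88, 33).
Total count 30 over total exposure 10 days.
After the second batch: Gamma(88 + 30, 33 + 10) = Gamma(118, 43).
The posterior predictive for a window of length T is Negative Binomial with variance T·α'·(β'+T)/β'² = 9·118·52/1849 = 55224/1849.

55224/1849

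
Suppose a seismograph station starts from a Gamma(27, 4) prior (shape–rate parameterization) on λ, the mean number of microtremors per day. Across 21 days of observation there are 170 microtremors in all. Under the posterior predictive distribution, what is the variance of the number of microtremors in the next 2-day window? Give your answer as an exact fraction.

10638/625

Total count 170 over total exposure 21 days.
Gamma(α, β) with Poisson data over total exposure Σt gives posterior Gamma(α+Σx, β+Σt) = Gamma(197, 25).
The posterior predictive for a window of length T is Negative Binomial with variance T·α'·(β'+T)/β'² = 2·197·27/625 = 10638/625.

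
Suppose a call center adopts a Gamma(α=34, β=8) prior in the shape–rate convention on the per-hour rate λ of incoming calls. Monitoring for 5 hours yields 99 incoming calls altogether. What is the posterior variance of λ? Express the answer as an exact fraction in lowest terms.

Total count 99 over total exposure 5 hours.
The Gamma prior is conjugate for the Poisson rate, so λ | data ~ Gamma(34+99, 8+5) = Gamma(133, 13).
Posterior variance = α'/β'² = 133/169.

133/169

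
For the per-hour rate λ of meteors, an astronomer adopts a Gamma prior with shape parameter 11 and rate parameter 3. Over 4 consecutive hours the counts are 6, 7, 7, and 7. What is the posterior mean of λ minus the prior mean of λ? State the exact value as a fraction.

Total count: 6 + 7 + 7 + 7 = 27.
Total exposure: 4 hours.
Gamma(α, β) with Poisson data over total exposure Σt gives posterior Gamma(α+Σx, β+Σt) = Gamma(38, 7).
Posterior mean = 38/7 = 38/7; prior mean = 11/3 = 11/3. Difference = 38/7 − 11/3 = 37/21.

37/21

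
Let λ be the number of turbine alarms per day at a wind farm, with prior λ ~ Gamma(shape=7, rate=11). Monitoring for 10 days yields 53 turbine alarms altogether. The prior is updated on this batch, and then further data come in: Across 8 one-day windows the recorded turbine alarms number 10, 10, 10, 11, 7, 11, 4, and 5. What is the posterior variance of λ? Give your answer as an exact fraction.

Total count 53 over total exposure 10 days.
After the first batch: Gamma(7 + 53, 11 + 10) = Gamma(60, 21).
Total count: 10 + 10 + 10 + 11 + 7 + 11 + 4 + 5 = 68.
Total exposure: 8 days.
After the second batch: Gamma(60 + 68, 21 + 8) = Gamma(128, 29).
Posterior variance = α'/β'² = 128/841.

128/841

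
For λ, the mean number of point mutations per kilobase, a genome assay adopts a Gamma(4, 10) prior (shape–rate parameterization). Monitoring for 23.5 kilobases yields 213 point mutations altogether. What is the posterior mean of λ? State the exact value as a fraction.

434/67

Total count 213 over total exposure 23.5 kilobases.
Gamma(α, β) with Poisson data over total exposure Σt gives posterior Gamma(α+Σx, β+Σt) = Gamma(217, 67/2).
Posterior mean = α'/β' = 217/(67/2) = 434/67.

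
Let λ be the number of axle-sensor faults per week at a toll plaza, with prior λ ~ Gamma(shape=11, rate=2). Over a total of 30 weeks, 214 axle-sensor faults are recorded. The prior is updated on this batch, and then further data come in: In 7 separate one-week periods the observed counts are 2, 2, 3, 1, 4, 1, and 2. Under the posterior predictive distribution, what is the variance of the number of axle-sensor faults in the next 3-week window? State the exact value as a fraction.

3360/169

Total count 214 over total exposure 30 weeks.
After the first batch: Gamma(11 + 214, 2 + 30) = Gamma(225, 32).
Total count: 2 + 2 + 3 + 1 + 4 + 1 + 2 = 15.
Total exposure: 7 weeks.
After the second batch: Gamma(225 + 15, 32 + 7) = Gamma(240, 39).
The posterior predictive for a window of length T is Negative Binomial with variance T·α'·(β'+T)/β'² = 3·240·42/1521 = 3360/169.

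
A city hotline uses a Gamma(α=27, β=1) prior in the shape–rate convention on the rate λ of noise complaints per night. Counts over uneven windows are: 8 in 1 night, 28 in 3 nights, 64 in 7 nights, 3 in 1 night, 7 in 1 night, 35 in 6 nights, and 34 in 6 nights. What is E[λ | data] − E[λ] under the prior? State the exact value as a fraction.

Total count: 8 + 28 + 64 + 3 + 7 + 35 + 34 = 179.
Total exposure: 1 + 3 + 7 + 1 + 1 + 6 + 6 = 25 nights.
By Gamma–Poisson conjugacy, the posterior is Gamma(α + Σx, β + Σt) = Gamma(27 + 179, 1 + 25) = Gamma(206, 26).
Posterior mean = 206/26 = 103/13; prior mean = 27/1 = 27. Difference = 103/13 − 27 = -248/13.

-248/13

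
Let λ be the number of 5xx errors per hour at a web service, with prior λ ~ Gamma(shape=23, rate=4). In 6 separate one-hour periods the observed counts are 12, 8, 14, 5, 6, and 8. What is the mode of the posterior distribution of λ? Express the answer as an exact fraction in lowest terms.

Total count: 12 + 8 + 14 + 5 + 6 + 8 = 53.
Total exposure: 6 hours.
Conjugate update: add total count to the shape and total exposure to the rate, giving Gamma(76, 10).
Posterior mode = (α'−1)/β' = 75/10 = 15/2.

15/2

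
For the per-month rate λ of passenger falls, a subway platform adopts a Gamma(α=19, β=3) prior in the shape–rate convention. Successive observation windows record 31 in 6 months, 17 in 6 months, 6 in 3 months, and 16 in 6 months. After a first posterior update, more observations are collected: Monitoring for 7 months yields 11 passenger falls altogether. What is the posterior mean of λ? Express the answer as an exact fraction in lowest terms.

Total count: 31 + 17 + 6 + 16 = 70.
Total exposure: 6 + 6 + 3 + 6 = 21 months.
After the first batch: Gamma(19 + 70, 3 + 21) = Gamma(89, 24).
Total count 11 over total exposure 7 months.
After the second batch: Gamma(89 + 11, 24 + 7) = Gamma(100, 31).
Posterior mean = α'/β' = 100/31.

100/31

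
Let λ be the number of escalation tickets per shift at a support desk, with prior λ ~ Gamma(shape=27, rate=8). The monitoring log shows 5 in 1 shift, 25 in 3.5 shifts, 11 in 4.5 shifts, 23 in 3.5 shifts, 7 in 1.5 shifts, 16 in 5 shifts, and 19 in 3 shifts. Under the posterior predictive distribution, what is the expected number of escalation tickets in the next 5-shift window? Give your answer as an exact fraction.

Total count: 5 + 25 + 11 + 23 + 7 + 16 + 19 = 106.
Total exposure: 1 + 3.5 + 4.5 + 3.5 + 1.5 + 5 + 3 = 22 shifts.
The Gamma prior is conjugate for the Poisson rate, so λ | data ~ Gamma(27+106, 8+22) = Gamma(133, 30).
Predictive mean over a 5-shift window = T·E[λ|data] = 5·133/30 = 133/6.

133/6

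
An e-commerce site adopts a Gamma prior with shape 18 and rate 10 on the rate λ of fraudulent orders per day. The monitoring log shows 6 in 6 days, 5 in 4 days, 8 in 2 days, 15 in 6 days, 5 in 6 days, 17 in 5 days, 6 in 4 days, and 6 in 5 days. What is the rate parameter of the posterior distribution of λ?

48

Total count: 6 + 5 + 8 + 15 + 5 + 17 + 6 + 6 = 68.
Total exposure: 6 + 4 + 2 + 6 + 6 + 5 + 4 + 5 = 38 days.
Gamma(α, β) with Poisson data over total exposure Σt gives posterior Gamma(α+Σx, β+Σt) = Gamma(86, 48).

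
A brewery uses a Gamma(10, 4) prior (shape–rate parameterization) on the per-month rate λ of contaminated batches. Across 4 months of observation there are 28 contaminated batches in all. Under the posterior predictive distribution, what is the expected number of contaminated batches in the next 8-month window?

38

Total count 28 over total exposure 4 months.
Conjugate update: add total count to the shape and total exposure to the rate, giving Gamma(38, 8).
Predictive mean over an 8-month window = T·E[λ|data] = 8·38/8 = 38.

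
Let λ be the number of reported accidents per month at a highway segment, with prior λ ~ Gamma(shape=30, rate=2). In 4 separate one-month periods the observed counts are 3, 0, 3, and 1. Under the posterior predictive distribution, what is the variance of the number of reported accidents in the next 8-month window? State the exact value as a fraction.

Total count: 3 + 0 + 3 + 1 = 7.
Total exposure: 4 months.
By Gamma–Poisson conjugacy, the posterior is Gamma(α + Σx, β + Σt) = Gamma(30 + 7, 2 + 4) = Gamma(37, 6).
The posterior predictive for a window of length T is Negative Binomial with variance T·α'·(β'+T)/β'² = 8·37·14/36 = 1036/9.

1036/9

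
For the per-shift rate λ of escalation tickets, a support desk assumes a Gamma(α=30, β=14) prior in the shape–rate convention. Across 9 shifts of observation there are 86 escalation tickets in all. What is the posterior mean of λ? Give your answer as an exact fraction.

116/23

Total count 86 over total exposure 9 shifts.
Gamma(α, β) with Poisson data over total exposure Σt gives posterior Gamma(α+Σx, β+Σt) = Gamma(116, 23).
Posterior mean = α'/β' = 116/23.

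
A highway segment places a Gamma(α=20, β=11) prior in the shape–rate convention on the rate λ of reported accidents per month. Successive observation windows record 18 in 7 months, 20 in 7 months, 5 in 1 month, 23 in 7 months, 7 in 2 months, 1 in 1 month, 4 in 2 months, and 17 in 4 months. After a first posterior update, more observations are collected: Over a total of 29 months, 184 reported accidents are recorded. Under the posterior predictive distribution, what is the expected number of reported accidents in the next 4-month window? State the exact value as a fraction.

1196/71

Total count: 18 + 20 + 5 + 23 + 7 + 1 + 4 + 17 = 95.
Total exposure: 7 + 7 + 1 + 7 + 2 + 1 + 2 + 4 = 31 months.
After the first batch: Gamma(20 + 95, 11 + 31) = Gamma(115, 42).
Total count 184 over total exposure 29 months.
After the second batch: Gamma(115 + 184, 42 + 29) = Gamma(299, 71).
Predictive mean over a 4-month window = T·E[λ|data] = 4·299/71 = 1196/71.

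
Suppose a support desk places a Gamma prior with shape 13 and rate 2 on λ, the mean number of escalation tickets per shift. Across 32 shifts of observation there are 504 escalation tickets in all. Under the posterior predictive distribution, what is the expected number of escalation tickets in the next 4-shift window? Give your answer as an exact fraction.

1034/17

Total count 504 over total exposure 32 shifts.
The Gamma prior is conjugate for the Poisson rate, so λ | data ~ Gamma(13+504, 2+32) = Gamma(517, 34).
Predictive mean over a 4-shift window = T·E[λ|data] = 4·517/34 = 1034/17.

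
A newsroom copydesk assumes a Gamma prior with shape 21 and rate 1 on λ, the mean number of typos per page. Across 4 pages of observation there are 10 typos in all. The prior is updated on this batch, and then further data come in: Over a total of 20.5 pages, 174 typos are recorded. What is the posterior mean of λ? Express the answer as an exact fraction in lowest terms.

Total count 10 over total exposure 4 pages.
After the first batch: Gamma(21 + 10, 1 + 4) = Gamma(31, 5).
Total count 174 over total exposure 20.5 pages.
After the second batch: Gamma(31 + 174, 5 + 20.5) = Gamma(205, 51/2).
Posterior mean = α'/β' = 205/(51/2) = 410/51.

410/51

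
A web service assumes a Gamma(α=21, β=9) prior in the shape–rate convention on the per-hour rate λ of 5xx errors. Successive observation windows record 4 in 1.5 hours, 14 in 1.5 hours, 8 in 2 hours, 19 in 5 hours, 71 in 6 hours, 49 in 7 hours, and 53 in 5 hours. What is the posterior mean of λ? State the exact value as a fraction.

Total count: 4 + 14 + 8 + 19 + 71 + 49 + 53 = 218.
Total exposure: 1.5 + 1.5 + 2 + 5 + 6 + 7 + 5 = 28 hours.
The Gamma prior is conjugate for the Poisson rate, so λ | data ~ Gamma(21+218, 9+28) = Gamma(239, 37).
Posterior mean = α'/β' = 239/37.

239/37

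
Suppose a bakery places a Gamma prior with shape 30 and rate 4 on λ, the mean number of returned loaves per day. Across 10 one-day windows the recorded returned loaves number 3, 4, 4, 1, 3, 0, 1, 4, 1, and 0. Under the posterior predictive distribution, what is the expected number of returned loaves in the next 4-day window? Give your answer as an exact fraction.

Total count: 3 + 4 + 4 + 1 + 3 + 0 + 1 + 4 + 1 + 0 = 21.
Total exposure: 10 days.
Conjugate update: add total count to the shape and total exposure to the rate, giving Gamma(51, 14).
Predictive mean over a 4-day window = T·E[λ|data] = 4·51/14 = 102/7.

102/7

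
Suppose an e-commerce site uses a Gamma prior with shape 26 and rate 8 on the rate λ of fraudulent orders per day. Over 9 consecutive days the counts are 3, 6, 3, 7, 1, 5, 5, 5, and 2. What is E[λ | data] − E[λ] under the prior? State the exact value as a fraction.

Total count: 3 + 6 + 3 + 7 + 1 + 5 + 5 + 5 + 2 = 37.
Total exposure: 9 days.
Conjugate update: add total count to the shape and total exposure to the rate, giving Gamma(63, 17).
Posterior mean = 63/17 = 63/17; prior mean = 26/8 = 13/4. Difference = 63/17 − 13/4 = 31/68.

31/68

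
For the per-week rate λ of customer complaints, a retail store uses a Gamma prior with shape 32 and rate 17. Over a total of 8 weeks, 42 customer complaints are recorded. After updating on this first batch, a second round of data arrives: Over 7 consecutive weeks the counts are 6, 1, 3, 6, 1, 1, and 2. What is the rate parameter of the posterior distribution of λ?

32

Total count 42 over total exposure 8 weeks.
After the first batch: Gamma(32 + 42, 17 + 8) = Gamma(74, 25).
Total count: 6 + 1 + 3 + 6 + 1 + 1 + 2 = 20.
Total exposure: 7 weeks.
After the second batch: Gamma(74 + 20, 25 + 7) = Gamma(94, 32).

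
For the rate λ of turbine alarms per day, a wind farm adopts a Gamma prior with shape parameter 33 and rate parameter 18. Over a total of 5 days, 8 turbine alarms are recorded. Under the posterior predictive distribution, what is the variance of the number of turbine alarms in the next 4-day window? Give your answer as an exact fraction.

4428/529

Total count 8 over total exposure 5 days.
The Gamma prior is conjugate for the Poisson rate, so λ | data ~ Gamma(33+8, 18+5) = Gamma(41, 23).
The posterior predictive for a window of length T is Negative Binomial with variance T·α'·(β'+T)/β'² = 4·41·27/529 = 4428/529.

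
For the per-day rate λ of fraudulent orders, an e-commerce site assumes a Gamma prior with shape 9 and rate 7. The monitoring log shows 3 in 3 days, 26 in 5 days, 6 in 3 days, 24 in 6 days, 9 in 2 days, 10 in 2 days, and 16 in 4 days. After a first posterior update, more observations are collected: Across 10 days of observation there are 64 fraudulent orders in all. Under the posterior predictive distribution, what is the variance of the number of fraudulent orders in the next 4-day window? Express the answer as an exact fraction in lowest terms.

7682/441

Total count: 3 + 26 + 6 + 24 + 9 + 10 + 16 = 94.
Total exposure: 3 + 5 + 3 + 6 + 2 + 2 + 4 = 25 days.
After the first batch: Gamma(9 + 94, 7 + 25) = Gamma(103, 32).
Total count 64 over total exposure 10 days.
After the second batch: Gamma(103 + 64, 32 + 10) = Gamma(167, 42).
The posterior predictive for a window of length T is Negative Binomial with variance T·α'·(β'+T)/β'² = 4·167·46/1764 = 7682/441.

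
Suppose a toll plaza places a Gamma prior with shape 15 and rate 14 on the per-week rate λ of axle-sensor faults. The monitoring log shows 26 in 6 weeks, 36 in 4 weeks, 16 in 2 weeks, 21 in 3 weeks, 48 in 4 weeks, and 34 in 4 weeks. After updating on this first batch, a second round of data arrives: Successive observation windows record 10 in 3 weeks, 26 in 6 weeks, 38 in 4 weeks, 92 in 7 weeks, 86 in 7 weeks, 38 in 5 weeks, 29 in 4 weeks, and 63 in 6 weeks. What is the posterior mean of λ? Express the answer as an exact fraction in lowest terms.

Total count: 26 + 36 + 16 + 21 + 48 + 34 = 181.
Total exposure: 6 + 4 + 2 + 3 + 4 + 4 = 23 weeks.
After the first batch: Gamma(15 + 181, 14 + 23) = Gamma(196, 37).
Total count: 10 + 26 + 38 + 92 + 86 + 38 + 29 + 63 = 382.
Total exposure: 3 + 6 + 4 + 7 + 7 + 5 + 4 + 6 = 42 weeks.
After the second batch: Gamma(196 + 382, 37 + 42) = Gamma(578, 79).
Posterior mean = α'/β' = 578/79.

578/79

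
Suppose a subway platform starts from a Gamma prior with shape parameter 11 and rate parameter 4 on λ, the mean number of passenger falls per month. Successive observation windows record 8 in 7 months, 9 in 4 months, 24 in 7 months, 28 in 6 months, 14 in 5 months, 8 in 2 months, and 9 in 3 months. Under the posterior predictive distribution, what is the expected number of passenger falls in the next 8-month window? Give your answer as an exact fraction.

Total count: 8 + 9 + 24 + 28 + 14 + 8 + 9 = 100.
Total exposure: 7 + 4 + 7 + 6 + 5 + 2 + 3 = 34 months.
Posterior: α' = 11 + 100 = 111, β' = 4 + 34 = 38.
Predictive mean over an 8-month window = T·E[λ|data] = 8·111/38 = 444/19.

444/19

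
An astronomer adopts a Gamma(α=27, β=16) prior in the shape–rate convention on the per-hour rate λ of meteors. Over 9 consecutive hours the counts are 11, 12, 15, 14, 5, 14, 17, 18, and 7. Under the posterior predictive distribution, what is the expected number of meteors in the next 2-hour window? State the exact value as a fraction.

Total count: 11 + 12 + 15 + 14 + 5 + 14 + 17 + 18 + 7 = 113.
Total exposure: 9 hours.
Posterior: α' = 27 + 113 = 140, β' = 16 + 9 = 25.
Predictive mean over a 2-hour window = T·E[λ|data] = 2·140/25 = 56/5.

56/5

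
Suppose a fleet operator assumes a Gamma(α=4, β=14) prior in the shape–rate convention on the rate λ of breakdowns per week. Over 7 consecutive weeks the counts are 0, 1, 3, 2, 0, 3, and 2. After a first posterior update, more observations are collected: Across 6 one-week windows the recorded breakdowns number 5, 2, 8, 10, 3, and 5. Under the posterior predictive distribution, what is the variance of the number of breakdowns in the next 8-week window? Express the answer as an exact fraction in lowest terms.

Total count: 0 + 1 + 3 + 2 + 0 + 3 + 2 = 11.
Total exposure: 7 weeks.
After the first batch: Gamma(4 + 11, 14 + 7) = Gamma(15, 21).
Total count: 5 + 2 + 8 + 10 + 3 + 5 = 33.
Total exposure: 6 weeks.
After the second batch: Gamma(15 + 33, 21 + 6) = Gamma(48, 27).
The posterior predictive for a window of length T is Negative Binomial with variance T·α'·(β'+T)/β'² = 8·48·35/729 = 4480/243.

4480/243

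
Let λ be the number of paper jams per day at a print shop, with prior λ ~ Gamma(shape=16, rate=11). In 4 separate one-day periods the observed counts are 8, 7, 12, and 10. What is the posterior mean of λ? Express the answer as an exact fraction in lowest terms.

53/15

Total count: 8 + 7 + 12 + 10 = 37.
Total exposure: 4 days.
Posterior: α' = 16 + 37 = 53, β' = 11 + 4 = 15.
Posterior mean = α'/β' = 53/15.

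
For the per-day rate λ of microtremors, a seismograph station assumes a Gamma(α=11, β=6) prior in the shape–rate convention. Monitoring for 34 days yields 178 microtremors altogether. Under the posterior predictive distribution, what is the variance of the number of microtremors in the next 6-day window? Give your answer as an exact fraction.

Total count 178 over total exposure 34 days.
Conjugate update: add total count to the shape and total exposure to the rate, giving Gamma(189, 40).
The posterior predictive for a window of length T is Negative Binomial with variance T·α'·(β'+T)/β'² = 6·189·46/1600 = 13041/400.

13041/400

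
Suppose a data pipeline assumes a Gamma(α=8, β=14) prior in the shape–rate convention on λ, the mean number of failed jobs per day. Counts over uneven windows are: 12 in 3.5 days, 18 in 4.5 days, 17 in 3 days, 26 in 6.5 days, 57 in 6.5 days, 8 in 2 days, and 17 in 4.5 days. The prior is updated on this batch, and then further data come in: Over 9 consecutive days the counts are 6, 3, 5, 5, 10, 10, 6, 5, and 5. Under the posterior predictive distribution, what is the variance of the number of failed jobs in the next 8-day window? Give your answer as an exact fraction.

Total count: 12 + 18 + 17 + 26 + 57 + 8 + 17 = 155.
Total exposure: 3.5 + 4.5 + 3 + 6.5 + 6.5 + 2 + 4.5 = 30.5 days.
After the first batch: Gamma(8 + 155, 14 + 30.5) = Gamma(163, 89/2).
Total count: 6 + 3 + 5 + 5 + 10 + 10 + 6 + 5 + 5 = 55.
Total exposure: 9 days.
After the second batch: Gamma(163 + 55, 89/2 + 9) = Gamma(218, 107/2).
The posterior predictive for a window of length T is Negative Binomial with variance T·α'·(β'+T)/β'² = 8·218·(123/2)/(11449/4) = 429024/11449.

429024/11449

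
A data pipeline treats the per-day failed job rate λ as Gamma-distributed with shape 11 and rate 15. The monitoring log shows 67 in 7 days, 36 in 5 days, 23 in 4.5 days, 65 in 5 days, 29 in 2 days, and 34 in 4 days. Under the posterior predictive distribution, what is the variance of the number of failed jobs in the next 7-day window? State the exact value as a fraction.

Total count: 67 + 36 + 23 + 65 + 29 + 34 = 254.
Total exposure: 7 + 5 + 4.5 + 5 + 2 + 4 = 27.5 days.
By Gamma–Poisson conjugacy, the posterior is Gamma(α + Σx, β + Σt) = Gamma(11 + 254, 15 + 27.5) = Gamma(265, 85/2).
The posterior predictive for a window of length T is Negative Binomial with variance T·α'·(β'+T)/β'² = 7·265·(99/2)/(7225/4) = 73458/1445.

73458/1445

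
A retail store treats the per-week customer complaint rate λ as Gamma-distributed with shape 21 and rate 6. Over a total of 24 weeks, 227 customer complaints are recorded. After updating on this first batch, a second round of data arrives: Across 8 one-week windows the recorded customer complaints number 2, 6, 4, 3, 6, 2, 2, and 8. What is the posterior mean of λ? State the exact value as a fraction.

Total count 227 over total exposure 24 weeks.
After the first batch: Gamma(21 + 227, 6 + 24) = Gamma(248, 30).
Total count: 2 + 6 + 4 + 3 + 6 + 2 + 2 + 8 = 33.
Total exposure: 8 weeks.
After the second batch: Gamma(248 + 33, 30 + 8) = Gamma(281, 38).
Posterior mean = α'/β' = 281/38.

281/38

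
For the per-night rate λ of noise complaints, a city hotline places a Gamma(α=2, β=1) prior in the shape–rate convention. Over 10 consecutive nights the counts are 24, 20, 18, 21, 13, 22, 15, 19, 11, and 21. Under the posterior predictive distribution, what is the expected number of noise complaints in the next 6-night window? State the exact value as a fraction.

Total count: 24 + 20 + 18 + 21 + 13 + 22 + 15 + 19 + 11 + 21 = 184.
Total exposure: 10 nights.
Posterior: α' = 2 + 184 = 186, β' = 1 + 10 = 11.
Predictive mean over a 6-night window = T·E[λ|data] = 6·186/11 = 1116/11.

1116/11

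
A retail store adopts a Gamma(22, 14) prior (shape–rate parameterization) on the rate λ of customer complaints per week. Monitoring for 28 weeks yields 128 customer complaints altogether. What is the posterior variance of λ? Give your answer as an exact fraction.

Total count 128 over total exposure 28 weeks.
Posterior: α' = 22 + 128 = 150, β' = 14 + 28 = 42.
Posterior variance = α'/β'² = 150/1764 = 25/294.

25/294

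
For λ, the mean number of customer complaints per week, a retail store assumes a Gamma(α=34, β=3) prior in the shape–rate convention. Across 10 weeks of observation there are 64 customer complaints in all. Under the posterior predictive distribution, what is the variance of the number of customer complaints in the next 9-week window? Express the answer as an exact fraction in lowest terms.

Total count 64 over total exposure 10 weeks.
The Gamma prior is conjugate for the Poisson rate, so λ | data ~ Gamma(34+64, 3+10) = Gamma(98, 13).
The posterior predictive for a window of length T is Negative Binomial with variance T·α'·(β'+T)/β'² = 9·98·22/169 = 19404/169.

19404/169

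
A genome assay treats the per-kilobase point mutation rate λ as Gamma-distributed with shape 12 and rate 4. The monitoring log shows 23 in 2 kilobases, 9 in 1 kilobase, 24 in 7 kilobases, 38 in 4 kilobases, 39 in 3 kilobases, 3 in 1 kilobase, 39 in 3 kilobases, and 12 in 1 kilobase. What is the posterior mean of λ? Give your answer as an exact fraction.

Total count: 23 + 9 + 24 + 38 + 39 + 3 + 39 + 12 = 187.
Total exposure: 2 + 1 + 7 + 4 + 3 + 1 + 3 + 1 = 22 kilobases.
Posterior: α' = 12 + 187 = 199, β' = 4 + 22 = 26.
Posterior mean = α'/β' = 199/26.

199/26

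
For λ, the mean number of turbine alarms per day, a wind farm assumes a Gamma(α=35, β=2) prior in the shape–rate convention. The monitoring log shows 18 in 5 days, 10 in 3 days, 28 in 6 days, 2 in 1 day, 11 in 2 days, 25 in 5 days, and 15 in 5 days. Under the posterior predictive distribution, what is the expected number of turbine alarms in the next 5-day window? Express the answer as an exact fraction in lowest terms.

Total count: 18 + 10 + 28 + 2 + 11 + 25 + 15 = 109.
Total exposure: 5 + 3 + 6 + 1 + 2 + 5 + 5 = 27 days.
The Gamma prior is conjugate for the Poisson rate, so λ | data ~ Gamma(35+109, 2+27) = Gamma(144, 29).
Predictive mean over a 5-day window = T·E[λ|data] = 5·144/29 = 720/29.

720/29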